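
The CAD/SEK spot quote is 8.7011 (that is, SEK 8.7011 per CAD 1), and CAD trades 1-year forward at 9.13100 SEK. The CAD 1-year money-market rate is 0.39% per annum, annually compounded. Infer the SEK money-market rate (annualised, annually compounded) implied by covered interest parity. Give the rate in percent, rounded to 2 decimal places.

T = 1 year.
CIP gives F = S · g_SEK/g_CAD, so g_SEK/g_CAD = 9.131/8.7011 = 1.0494075.
The CAD side grows by (1 + 0.0039)^1 = 1.003900.
So the SEK growth factor = 1.0535002.
r = 1.0535002^(1/1) − 1 = 0.053500 → 5.35%.

5.35%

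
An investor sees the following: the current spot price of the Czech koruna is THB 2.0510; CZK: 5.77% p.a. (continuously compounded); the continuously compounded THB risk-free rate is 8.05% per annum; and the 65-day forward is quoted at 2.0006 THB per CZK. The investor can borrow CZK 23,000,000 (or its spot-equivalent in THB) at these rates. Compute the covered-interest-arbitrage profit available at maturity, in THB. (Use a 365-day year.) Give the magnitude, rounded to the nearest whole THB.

THB 1,365,080

T = 65/365 years.
Keep in CZK, deliver into the forward: 23,000,000·1.0103283151·2.0006 = THB 46,489,045.03.
Swap to THB now, deposit: 23,000,000·2.0510·1.0144388642 = THB 47,854,124.54.
The quoted forward undervalues CZK, so borrow CZK, convert to THB at spot, deposit the THB at 8.05%, and buy CZK forward at 2.0006 to cover the loan.
The gap between the two covered legs is THB 1,365,080.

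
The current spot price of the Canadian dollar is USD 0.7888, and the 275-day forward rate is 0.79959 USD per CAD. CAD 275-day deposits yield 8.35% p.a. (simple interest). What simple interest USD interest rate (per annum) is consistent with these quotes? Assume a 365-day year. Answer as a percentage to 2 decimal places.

10.28%

T = 275/365 years.
By CIP, F/S equals the USD-to-CAD growth ratio: 0.79959/0.7888 = 1.0136790.
The CAD side grows by 1 + 0.0835×275/365 = 1.062911.
That pins the USD growth at 1.0774506.
r = (1.0774506 − 1)/(275/365) = 0.102798 → 10.28%.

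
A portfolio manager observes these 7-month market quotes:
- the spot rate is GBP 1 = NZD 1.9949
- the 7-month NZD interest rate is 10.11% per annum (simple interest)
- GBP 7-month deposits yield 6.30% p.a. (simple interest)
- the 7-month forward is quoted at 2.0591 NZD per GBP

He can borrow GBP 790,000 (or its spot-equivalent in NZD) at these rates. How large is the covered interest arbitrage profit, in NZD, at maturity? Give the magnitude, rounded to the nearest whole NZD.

NZD 17,556

T = 7/12 years.
Invest the GBP and cover forward: 790,000 × 1.036750 × 2.0591 = NZD 1,686,469.82.
Convert at spot and invest in NZD: 790,000 × 1.9949 × 1.058975 = NZD 1,668,913.89.
The quoted forward overvalues GBP, so borrow NZD, buy GBP at spot, deposit the GBP at 6.30%, and sell the proceeds forward at 2.0591.
Arbitrage profit = |1,686,469.82 − 1,668,913.89| = NZD 17,556.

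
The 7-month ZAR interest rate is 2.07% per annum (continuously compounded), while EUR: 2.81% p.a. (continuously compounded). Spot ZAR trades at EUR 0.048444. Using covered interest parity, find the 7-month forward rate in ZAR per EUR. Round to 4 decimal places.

T = 7/12 years.
Growth of 1 EUR over T: e^(0.0281×7/12) = 1.01652675.
ZAR growth factor: e^(0.0207×7/12) = 1.0121482.
Forward (EUR per ZAR) = 0.048444 × 1.01652675 / 1.0121482 = 0.048653569.
Quoted the other way: 1/0.048653569 = 20.5535 ZAR per EUR.

20.5535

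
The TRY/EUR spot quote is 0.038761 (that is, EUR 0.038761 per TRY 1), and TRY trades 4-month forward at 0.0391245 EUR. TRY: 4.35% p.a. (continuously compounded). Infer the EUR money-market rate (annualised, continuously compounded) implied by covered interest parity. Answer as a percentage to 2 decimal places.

T = 4/12 years.
By CIP, F/S equals the EUR-to-TRY growth ratio: 0.0391245/0.038761 = 1.0093780.
TRY growth factor: e^(0.0435×4/12) = 1.0146056.
That pins the EUR growth at 1.0241206.
Take logs: ln 1.0241206 / (4/12) = 0.071503, so 7.15%.

7.15%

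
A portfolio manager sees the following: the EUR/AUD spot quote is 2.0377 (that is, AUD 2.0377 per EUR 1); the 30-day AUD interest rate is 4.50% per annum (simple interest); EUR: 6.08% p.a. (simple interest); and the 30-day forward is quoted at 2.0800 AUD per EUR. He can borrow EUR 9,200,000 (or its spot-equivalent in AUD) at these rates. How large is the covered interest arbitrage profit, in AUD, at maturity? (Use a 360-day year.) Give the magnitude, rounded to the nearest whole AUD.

AUD 415,815

T = 30/360 years.
Keep in EUR, deliver into the forward: 9,200,000·1.0050666667·2.0800 = AUD 19,232,955.73.
Swap to AUD now, deposit: 9,200,000·2.0377·1.003750 = AUD 18,817,140.65.
The quoted forward overvalues EUR, so borrow AUD, buy EUR at spot, deposit the EUR at 6.08%, and sell the proceeds forward at 2.0800.
Arbitrage profit = |19,232,955.73 − 18,817,140.65| = AUD 415,815.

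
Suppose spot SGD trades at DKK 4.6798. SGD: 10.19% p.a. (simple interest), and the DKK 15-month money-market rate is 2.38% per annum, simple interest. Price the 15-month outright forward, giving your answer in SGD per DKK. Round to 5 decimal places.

0.23394

T = 15/12 years.
Growth of 1 DKK over T: 1 + 0.0238×15/12 = 1.029750.
SGD accumulates by 1 + 0.1019×15/12 = 1.127375.
CIP: F = S · (grow DKK)/(grow SGD) = 4.6798 × 1.029750/1.127375 = 4.274553 DKK per SGD.
Quoted the other way: 1/4.274553 = 0.23394 SGD per DKK.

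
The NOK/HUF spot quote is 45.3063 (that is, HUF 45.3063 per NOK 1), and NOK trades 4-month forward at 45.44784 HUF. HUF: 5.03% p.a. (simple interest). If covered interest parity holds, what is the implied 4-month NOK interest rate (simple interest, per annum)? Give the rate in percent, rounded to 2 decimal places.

4.08%

T = 4/12 years.
CIP gives F = S · g_HUF/g_NOK, so g_HUF/g_NOK = 45.44784/45.3063 = 1.0031241.
The HUF side grows by 1 + 0.0503×4/12 = 1.0167667.
That pins the NOK growth at 1.0136001.
r = (1.0136001 − 1)/(4/12) = 0.040800 → 4.08%.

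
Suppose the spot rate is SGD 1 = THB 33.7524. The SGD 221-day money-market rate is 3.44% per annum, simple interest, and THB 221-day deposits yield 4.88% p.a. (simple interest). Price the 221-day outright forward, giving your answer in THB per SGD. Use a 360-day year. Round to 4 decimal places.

T = 221/360 years.
Growth of 1 THB over T: 1 + 0.0488×221/360 = 1.02995778.
SGD growth factor: 1 + 0.0344×221/360 = 1.02111778.
So F = 33.7524 × 1.02995778 / 1.02111778 = 34.044601 (THB/SGD).

34.0446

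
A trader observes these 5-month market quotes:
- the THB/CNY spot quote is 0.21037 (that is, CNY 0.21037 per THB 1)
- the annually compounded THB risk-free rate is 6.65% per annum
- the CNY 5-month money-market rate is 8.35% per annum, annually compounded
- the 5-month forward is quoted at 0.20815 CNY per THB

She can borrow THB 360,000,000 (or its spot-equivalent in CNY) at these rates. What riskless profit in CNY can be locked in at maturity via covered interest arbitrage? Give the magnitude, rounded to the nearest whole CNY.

CNY 1,335,218

T = 5/12 years.
Route A — deposit THB, sell forward: 360,000,000 × 1.0271889959 × 0.20815 = CNY 76,971,380.22.
Route B — convert at spot, deposit CNY: 360,000,000 × 0.21037 × 1.0339797852 = CNY 78,306,597.87.
The quoted forward undervalues THB, so borrow THB, convert to CNY at spot, deposit the CNY at 8.35%, and buy THB forward at 0.20815 to cover the loan.
The gap between the two covered legs is CNY 1,335,218.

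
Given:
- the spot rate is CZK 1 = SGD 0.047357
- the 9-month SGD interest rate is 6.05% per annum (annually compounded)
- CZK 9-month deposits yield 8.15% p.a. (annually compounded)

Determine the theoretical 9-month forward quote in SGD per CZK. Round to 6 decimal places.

0.046666

T = 9/12 years.
SGD growth factor: (1 + 0.0605)^(9/12) = 1.0450402.
Growth of 1 CZK over T: (1 + 0.0815)^(9/12) = 1.0605225.
CIP: F = S · (grow SGD)/(grow CZK) = 0.047357 × 1.0450402/1.0605225 = 0.04666565 SGD per CZK.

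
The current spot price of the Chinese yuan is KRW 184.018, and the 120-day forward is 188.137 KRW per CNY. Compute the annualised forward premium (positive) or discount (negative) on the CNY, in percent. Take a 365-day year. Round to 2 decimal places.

T = 120/365 years.
Period premium: (188.137 − 184.018)/184.018 = 0.0223837.
Per annum: 0.0223837 / (120/365) = 0.068084 = 6.81%.

+6.81%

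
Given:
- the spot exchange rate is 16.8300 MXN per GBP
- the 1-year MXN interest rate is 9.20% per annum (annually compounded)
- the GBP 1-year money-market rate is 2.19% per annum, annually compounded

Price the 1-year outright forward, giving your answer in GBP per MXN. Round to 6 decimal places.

T = 1 year.
MXN growth factor: (1 + 0.0920)^1 = 1.092000.
Growth of 1 GBP over T: (1 + 0.0219)^1 = 1.021900.
CIP: F = S · (grow MXN)/(grow GBP) = 16.83 × 1.092000/1.021900 = 17.98450 MXN per GBP.
Invert for GBP per MXN: 1 / 17.98450 = 0.055603.

0.055603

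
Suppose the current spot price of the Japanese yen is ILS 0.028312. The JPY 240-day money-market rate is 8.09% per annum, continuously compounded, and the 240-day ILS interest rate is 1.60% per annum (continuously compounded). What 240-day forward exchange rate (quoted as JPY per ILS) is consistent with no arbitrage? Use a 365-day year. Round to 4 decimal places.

36.8606

T = 240/365 years.
Growth of 1 ILS over T: e^(0.0160×240/365) = 1.01057608.
JPY growth factor: e^(0.0809×240/365) = 1.05463477.
CIP: F = S · (grow ILS)/(grow JPY) = 0.028312 × 1.01057608/1.05463477 = 0.027129231 ILS per JPY.
Quoted the other way: 1/0.027129231 = 36.8606 JPY per ILS.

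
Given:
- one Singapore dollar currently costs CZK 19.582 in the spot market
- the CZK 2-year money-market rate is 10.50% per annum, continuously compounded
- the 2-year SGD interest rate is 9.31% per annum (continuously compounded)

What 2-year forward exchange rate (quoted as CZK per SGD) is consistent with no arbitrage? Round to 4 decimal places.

20.0536

T = 2 years.
Growth of 1 CZK over T: e^(0.1050×2) = 1.23367806.
SGD growth factor: e^(0.0931×2) = 1.20466317.
CIP: F = S · (grow CZK)/(grow SGD) = 19.582 × 1.23367806/1.20466317 = 20.053642 CZK per SGD.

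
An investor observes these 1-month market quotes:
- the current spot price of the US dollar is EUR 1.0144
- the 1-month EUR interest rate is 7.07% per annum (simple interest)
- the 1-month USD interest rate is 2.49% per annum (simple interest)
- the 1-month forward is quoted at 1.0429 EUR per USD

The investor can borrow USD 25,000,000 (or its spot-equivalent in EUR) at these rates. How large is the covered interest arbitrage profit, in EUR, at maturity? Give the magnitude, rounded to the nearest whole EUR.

T = 1/12 years.
Invest the USD and cover forward: 25,000,000 × 1.002075 × 1.0429 = EUR 26,126,600.44.
Convert at spot and invest in EUR: 25,000,000 × 1.0144 × 1.0058916667 = EUR 25,509,412.67.
The quoted forward overvalues USD, so borrow EUR, buy USD at spot, deposit the USD at 2.49%, and sell the proceeds forward at 1.0429.
The gap between the two covered legs is EUR 617,188.

EUR 617,188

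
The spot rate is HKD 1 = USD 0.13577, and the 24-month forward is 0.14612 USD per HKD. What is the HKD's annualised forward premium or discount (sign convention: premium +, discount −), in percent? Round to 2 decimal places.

T = 2 years.
(F − S)/S = (0.14612 − 0.13577)/0.13577 = 0.0762319.
Per annum: 0.0762319 / 2 = 0.038116 = 3.81%.

+3.81%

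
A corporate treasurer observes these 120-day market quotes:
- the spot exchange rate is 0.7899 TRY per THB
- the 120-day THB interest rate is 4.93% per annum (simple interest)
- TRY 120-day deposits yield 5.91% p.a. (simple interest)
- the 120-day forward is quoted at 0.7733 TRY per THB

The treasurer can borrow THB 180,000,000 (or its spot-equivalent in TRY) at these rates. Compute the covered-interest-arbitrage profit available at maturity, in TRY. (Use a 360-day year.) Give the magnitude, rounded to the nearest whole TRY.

TRY 3,501,564

T = 120/360 years.
Invest the THB and cover forward: 180,000,000 × 1.01643333333 × 0.7733 = TRY 141,481,421.40.
Convert at spot and invest in TRY: 180,000,000 × 0.7899 × 1.019700 = TRY 144,982,985.40.
The quoted forward undervalues THB, so borrow THB, convert to TRY at spot, deposit the TRY at 5.91%, and buy THB forward at 0.7733 to cover the loan.
The gap between the two covered legs is TRY 3,501,564.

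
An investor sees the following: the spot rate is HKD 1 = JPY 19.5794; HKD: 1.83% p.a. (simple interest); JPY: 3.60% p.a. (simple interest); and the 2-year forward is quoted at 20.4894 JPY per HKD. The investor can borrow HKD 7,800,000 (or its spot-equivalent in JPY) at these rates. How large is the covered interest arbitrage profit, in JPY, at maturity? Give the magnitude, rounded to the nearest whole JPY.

T = 2 years.
Route A — deposit HKD, sell forward: 7,800,000 × 1.036600 × 20.4894 = JPY 165,666,633.91.
Route B — convert at spot, deposit JPY: 7,800,000 × 19.5794 × 1.072000 = JPY 163,715,111.04.
The quoted forward overvalues HKD, so borrow JPY, buy HKD at spot, deposit the HKD at 1.83%, and sell the proceeds forward at 20.4894.
The gap between the two covered legs is JPY 1,951,523.

JPY 1,951,523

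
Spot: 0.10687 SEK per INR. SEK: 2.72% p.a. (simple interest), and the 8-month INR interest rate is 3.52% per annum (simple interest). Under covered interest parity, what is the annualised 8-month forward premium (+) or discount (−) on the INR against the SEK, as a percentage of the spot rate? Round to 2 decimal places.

-0.78%

T = 8/12 years.
CIP forward (SEK per INR) = 0.10687 × 1.0181333/1.0234667 = 0.10631309.
(F − S)/S ÷ T = (0.10631309 − 0.10687)/0.10687/(8/12) = -0.007817 → -0.78%.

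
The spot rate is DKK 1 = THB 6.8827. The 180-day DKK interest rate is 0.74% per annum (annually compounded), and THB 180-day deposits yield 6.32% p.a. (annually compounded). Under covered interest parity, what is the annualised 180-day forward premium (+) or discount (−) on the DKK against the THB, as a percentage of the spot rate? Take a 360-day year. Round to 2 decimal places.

+5.46%

T = 180/360 years.
F = S · g_THB/g_DKK = 6.8827 × 1.0311159/1.0036932 = 7.0707477.
Annualised premium = (F − S)/S × (1/T) = (7.0707477 − 6.8827)/6.8827 ÷ (180/360) = 5.46%.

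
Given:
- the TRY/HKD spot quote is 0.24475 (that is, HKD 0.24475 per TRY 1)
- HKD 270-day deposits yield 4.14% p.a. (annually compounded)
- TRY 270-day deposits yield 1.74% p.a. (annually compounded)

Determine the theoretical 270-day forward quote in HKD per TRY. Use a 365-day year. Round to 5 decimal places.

0.24901

T = 270/365 years.
HKD accumulates by (1 + 0.0414)^(270/365) = 1.0304625.
TRY accumulates by (1 + 0.0174)^(270/365) = 1.0128423.
So F = 0.24475 × 1.0304625 / 1.0128423 = 0.2490079 (HKD/TRY).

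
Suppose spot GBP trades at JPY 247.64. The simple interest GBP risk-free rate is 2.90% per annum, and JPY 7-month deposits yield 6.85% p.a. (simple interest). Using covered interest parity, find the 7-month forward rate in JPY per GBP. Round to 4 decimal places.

T = 7/12 years.
Growth of 1 JPY over T: 1 + 0.0685×7/12 = 1.039958333.
Growth of 1 GBP over T: 1 + 0.0290×7/12 = 1.016916667.
Forward (JPY per GBP) = 247.64 × 1.039958333 / 1.016916667 = 253.251117.

253.2511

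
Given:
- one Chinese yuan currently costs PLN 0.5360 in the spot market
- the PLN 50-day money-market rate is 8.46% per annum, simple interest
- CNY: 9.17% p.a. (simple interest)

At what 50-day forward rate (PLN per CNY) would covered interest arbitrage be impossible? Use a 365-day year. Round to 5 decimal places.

0.53549

T = 50/365 years.
PLN growth factor: 1 + 0.0846×50/365 = 1.011589.
CNY growth factor: 1 + 0.0917×50/365 = 1.0125616.
CIP: F = S · (grow PLN)/(grow CNY) = 0.536 × 1.011589/1.0125616 = 0.5354852 PLN per CNY.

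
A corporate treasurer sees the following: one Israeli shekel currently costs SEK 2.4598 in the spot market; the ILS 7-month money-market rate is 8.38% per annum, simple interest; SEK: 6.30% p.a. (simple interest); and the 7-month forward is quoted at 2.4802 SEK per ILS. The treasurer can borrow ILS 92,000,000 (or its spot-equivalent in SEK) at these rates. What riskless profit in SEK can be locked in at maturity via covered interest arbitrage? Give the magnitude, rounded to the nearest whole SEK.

T = 7/12 years.
Invest the ILS and cover forward: 92,000,000 × 1.04888333333 × 2.4802 = SEK 239,332,520.79.
Convert at spot and invest in SEK: 92,000,000 × 2.4598 × 1.036750 = SEK 234,618,183.80.
The quoted forward overvalues ILS, so borrow SEK, buy ILS at spot, deposit the ILS at 8.38%, and sell the proceeds forward at 2.4802.
The gap between the two covered legs is SEK 4,714,337.

SEK 4,714,337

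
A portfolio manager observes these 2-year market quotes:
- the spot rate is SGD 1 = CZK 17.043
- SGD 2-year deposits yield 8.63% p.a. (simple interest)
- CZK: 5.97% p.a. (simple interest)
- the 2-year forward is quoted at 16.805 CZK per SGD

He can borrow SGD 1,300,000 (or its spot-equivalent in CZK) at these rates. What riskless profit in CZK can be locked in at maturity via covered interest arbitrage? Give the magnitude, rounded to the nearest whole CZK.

CZK 815,891

T = 2 years.
Route A — deposit SGD, sell forward: 1,300,000 × 1.172600 × 16.805 = CZK 25,617,205.90.
Route B — convert at spot, deposit CZK: 1,300,000 × 17.043 × 1.119400 = CZK 24,801,314.46.
The quoted forward overvalues SGD, so borrow CZK, buy SGD at spot, deposit the SGD at 8.63%, and sell the proceeds forward at 16.805.
Arbitrage profit = |25,617,205.90 − 24,801,314.46| = CZK 815,891.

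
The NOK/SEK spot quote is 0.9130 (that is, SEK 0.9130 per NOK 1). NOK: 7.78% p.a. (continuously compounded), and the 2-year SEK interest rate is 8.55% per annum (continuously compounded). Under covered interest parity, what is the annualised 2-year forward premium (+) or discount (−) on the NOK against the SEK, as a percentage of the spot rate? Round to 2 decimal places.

+0.78%

T = 2 years.
CIP forward (SEK per NOK) = 0.913 × 1.1864907/1.1683588 = 0.9271690.
(F − S)/S ÷ T = (0.9271690 − 0.913)/0.913/2 = 0.007760 → 0.78%.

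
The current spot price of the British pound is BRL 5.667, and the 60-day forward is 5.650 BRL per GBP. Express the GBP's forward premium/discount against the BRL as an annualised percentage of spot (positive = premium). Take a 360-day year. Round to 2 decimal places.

-1.80%

T = 60/360 years.
(F − S)/S = (5.650 − 5.667)/5.667 = -0.0029998.
×(1/T) gives -1.80% p.a.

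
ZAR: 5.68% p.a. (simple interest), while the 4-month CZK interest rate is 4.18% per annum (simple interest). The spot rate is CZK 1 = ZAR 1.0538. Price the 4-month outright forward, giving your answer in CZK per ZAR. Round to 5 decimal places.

T = 4/12 years.
Growth of 1 ZAR over T: 1 + 0.0568×4/12 = 1.0189333.
Growth of 1 CZK over T: 1 + 0.0418×4/12 = 1.0139333.
Forward (ZAR per CZK) = 1.0538 × 1.0189333 / 1.0139333 = 1.058997.
Invert for CZK per ZAR: 1 / 1.058997 = 0.94429.

0.94429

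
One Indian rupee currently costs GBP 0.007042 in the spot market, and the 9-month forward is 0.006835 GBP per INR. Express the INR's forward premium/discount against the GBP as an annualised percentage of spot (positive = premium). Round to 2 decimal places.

T = 9/12 years.
Period premium: (0.006835 − 0.007042)/0.007042 = -0.0293951.
Annualise by dividing by T: -0.0293951 / (9/12) = -0.039193 → -3.92%.

-3.92%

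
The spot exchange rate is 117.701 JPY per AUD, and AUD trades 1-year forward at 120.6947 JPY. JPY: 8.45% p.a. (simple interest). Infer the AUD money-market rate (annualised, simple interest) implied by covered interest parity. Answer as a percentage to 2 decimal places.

5.76%

T = 1 year.
By CIP, F/S equals the JPY-to-AUD growth ratio: 120.6947/117.701 = 1.0254348.
The JPY side grows by 1 + 0.0845×1 = 1.084500.
So the AUD growth factor = 1.0576002.
r = (1.0576002 − 1)/1 = 0.057600 → 5.76%.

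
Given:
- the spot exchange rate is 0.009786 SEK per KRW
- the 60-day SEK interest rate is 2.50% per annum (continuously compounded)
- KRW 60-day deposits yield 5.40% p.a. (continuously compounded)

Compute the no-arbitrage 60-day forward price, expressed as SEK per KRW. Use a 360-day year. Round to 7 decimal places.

0.0097388

T = 60/360 years.
Growth of 1 SEK over T: e^(0.0250×60/360) = 1.0041754.
KRW growth factor: e^(0.0540×60/360) = 1.0090406.
Forward (SEK per KRW) = 0.009786 × 1.0041754 / 1.0090406 = 0.009738816.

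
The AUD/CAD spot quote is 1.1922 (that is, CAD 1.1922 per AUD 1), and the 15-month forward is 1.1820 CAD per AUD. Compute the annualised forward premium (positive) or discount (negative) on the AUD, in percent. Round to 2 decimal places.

-0.68%

T = 15/12 years.
(F − S)/S = (1.1820 − 1.1922)/1.1922 = -0.0085556.
Annualise by dividing by T: -0.0085556 / (15/12) = -0.006844 → -0.68%.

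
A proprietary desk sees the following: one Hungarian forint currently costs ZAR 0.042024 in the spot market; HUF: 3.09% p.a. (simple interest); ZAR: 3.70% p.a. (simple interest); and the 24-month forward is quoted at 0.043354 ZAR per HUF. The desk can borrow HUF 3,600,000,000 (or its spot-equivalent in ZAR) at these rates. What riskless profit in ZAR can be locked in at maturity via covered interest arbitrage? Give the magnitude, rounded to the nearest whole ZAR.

ZAR 3,238,204

T = 2 years.
Route A — deposit HUF, sell forward: 3,600,000,000 × 1.061800 × 0.043354 = ZAR 165,719,797.92.
Route B — convert at spot, deposit ZAR: 3,600,000,000 × 0.042024 × 1.074000 = ZAR 162,481,593.60.
The quoted forward overvalues HUF, so borrow ZAR, buy HUF at spot, deposit the HUF at 3.09%, and sell the proceeds forward at 0.043354.
Arbitrage profit = |165,719,797.92 − 162,481,593.60| = ZAR 3,238,204.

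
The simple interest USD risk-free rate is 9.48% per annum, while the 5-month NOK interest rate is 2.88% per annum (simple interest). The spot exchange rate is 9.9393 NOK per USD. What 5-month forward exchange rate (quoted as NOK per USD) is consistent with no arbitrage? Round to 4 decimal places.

T = 5/12 years.
NOK accumulates by 1 + 0.0288×5/12 = 1.012000.
USD accumulates by 1 + 0.0948×5/12 = 1.039500.
Forward (NOK per USD) = 9.9393 × 1.012000 / 1.039500 = 9.676356.

9.6764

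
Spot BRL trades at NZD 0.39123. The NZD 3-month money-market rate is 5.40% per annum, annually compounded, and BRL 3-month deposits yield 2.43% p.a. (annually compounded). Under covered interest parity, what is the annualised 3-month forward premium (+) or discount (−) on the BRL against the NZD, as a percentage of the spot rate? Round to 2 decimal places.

+2.87%

T = 3/12 years.
CIP forward (NZD per BRL) = 0.39123 × 1.0132349/1.0060204 = 0.39403564.
(F − S)/S ÷ T = (0.39403564 − 0.39123)/0.39123/(3/12) = 0.028685 → 2.87%.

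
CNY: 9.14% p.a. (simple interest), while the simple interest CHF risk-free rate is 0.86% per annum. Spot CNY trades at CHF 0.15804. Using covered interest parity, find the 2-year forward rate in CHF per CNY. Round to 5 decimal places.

0.13591

T = 2 years.
Growth of 1 CHF over T: 1 + 0.0086×2 = 1.017200.
CNY growth factor: 1 + 0.0914×2 = 1.182800.
CIP: F = S · (grow CHF)/(grow CNY) = 0.15804 × 1.017200/1.182800 = 0.1359133 CHF per CNY.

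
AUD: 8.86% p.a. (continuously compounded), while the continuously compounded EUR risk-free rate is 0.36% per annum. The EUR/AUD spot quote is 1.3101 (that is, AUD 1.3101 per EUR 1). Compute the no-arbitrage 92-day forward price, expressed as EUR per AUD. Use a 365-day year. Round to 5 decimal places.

T = 92/365 years.
Growth of 1 AUD over T: e^(0.0886×92/365) = 1.0225833.
EUR growth factor: e^(0.0036×92/365) = 1.0009078.
CIP: F = S · (grow AUD)/(grow EUR) = 1.3101 × 1.0225833/1.0009078 = 1.338471 AUD per EUR.
Quoted the other way: 1/1.338471 = 0.74712 EUR per AUD.

0.74712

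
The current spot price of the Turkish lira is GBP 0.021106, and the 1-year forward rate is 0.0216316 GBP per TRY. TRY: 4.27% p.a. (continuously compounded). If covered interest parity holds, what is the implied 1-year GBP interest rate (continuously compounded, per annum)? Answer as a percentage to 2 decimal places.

T = 1 year.
By CIP, F/S equals the GBP-to-TRY growth ratio: 0.0216316/0.021106 = 1.0249029.
TRY growth factor: e^(0.0427×1) = 1.0436248.
Hence g_GBP = 1.0696141.
r = ln(1.0696141)/1 = 0.067298 → 6.73%.

6.73%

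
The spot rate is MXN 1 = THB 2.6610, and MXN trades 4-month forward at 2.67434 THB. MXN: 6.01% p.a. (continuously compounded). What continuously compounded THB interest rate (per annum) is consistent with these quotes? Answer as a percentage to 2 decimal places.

7.51%

T = 4/12 years.
CIP gives F = S · g_THB/g_MXN, so g_THB/g_MXN = 2.67434/2.661 = 1.0050132.
MXN growth factor: e^(0.0601×4/12) = 1.0202353.
Hence g_THB = 1.0253499.
r = ln(1.0253499)/(4/12) = 0.075102 → 7.51%.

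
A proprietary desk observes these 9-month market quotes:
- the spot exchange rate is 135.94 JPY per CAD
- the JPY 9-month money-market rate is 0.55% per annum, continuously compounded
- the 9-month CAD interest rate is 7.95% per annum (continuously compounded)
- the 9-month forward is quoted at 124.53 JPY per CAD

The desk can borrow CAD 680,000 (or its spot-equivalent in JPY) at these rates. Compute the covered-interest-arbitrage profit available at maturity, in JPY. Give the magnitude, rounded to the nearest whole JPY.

JPY 2,938,268

T = 9/12 years.
Keep in CAD, deliver into the forward: 680,000·1.0614384325·124.53 = JPY 89,883,031.04.
Swap to JPY now, deposit: 680,000·135.94·1.0041335195 = JPY 92,821,299.24.
The quoted forward undervalues CAD, so borrow CAD, convert to JPY at spot, deposit the JPY at 0.55%, and buy CAD forward at 124.53 to cover the loan.
Arbitrage profit = |89,883,031.04 − 92,821,299.24| = JPY 2,938,268.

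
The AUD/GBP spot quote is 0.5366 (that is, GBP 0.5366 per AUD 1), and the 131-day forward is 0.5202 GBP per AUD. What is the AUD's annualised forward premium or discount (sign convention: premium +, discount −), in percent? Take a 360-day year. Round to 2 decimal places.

T = 131/360 years.
Period premium: (0.5202 − 0.5366)/0.5366 = -0.0305628.
×(1/T) gives -8.40% p.a.

-8.40%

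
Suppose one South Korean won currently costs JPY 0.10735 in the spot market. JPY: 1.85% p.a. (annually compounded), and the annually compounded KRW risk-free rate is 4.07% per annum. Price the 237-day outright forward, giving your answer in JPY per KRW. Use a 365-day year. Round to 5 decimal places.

0.10586

T = 237/365 years.
Growth of 1 JPY over T: (1 + 0.0185)^(237/365) = 1.0119737.
KRW accumulates by (1 + 0.0407)^(237/365) = 1.0262419.
So F = 0.10735 × 1.0119737 / 1.0262419 = 0.1058575 (JPY/KRW).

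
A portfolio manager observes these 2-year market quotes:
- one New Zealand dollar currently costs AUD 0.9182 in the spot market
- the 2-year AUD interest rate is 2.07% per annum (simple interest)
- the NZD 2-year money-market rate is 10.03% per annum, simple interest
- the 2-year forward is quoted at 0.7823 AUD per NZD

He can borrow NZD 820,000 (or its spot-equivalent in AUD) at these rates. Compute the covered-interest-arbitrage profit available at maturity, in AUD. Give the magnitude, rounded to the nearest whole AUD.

T = 2 years.
Invest the NZD and cover forward: 820,000 × 1.200600 × 0.7823 = AUD 770,168.09.
Convert at spot and invest in AUD: 820,000 × 0.9182 × 1.041400 = AUD 784,095.05.
The quoted forward undervalues NZD, so borrow NZD, convert to AUD at spot, deposit the AUD at 2.07%, and buy NZD forward at 0.7823 to cover the loan.
Arbitrage profit = |770,168.09 − 784,095.05| = AUD 13,927.

AUD 13,927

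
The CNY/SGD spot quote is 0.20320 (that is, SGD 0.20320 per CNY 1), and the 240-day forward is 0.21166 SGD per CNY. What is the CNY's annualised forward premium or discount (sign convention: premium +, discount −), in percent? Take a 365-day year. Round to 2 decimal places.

+6.33%

T = 240/365 years.
(F − S)/S = (0.21166 − 0.2032)/0.2032 = 0.0416339.
×(1/T) gives 6.33% p.a.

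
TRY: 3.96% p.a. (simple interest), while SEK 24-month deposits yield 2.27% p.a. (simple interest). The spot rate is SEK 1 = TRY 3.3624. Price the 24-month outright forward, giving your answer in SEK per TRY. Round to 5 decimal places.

0.28809

T = 2 years.
TRY growth factor: 1 + 0.0396×2 = 1.079200.
Growth of 1 SEK over T: 1 + 0.0227×2 = 1.045400.
Forward (TRY per SEK) = 3.3624 × 1.079200 / 1.045400 = 3.471114.
Invert for SEK per TRY: 1 / 3.471114 = 0.28809.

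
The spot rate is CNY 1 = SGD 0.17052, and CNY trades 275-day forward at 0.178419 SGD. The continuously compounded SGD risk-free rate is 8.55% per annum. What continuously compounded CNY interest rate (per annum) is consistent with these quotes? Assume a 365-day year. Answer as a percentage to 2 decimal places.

T = 275/365 years.
By CIP, F/S equals the SGD-to-CNY growth ratio: 0.178419/0.17052 = 1.0463230.
The SGD side grows by e^(0.0855×275/365) = 1.0665379.
That pins the CNY growth at 1.0193199.
r = ln(1.0193199)/(275/365) = 0.025398 → 2.54%.

2.54%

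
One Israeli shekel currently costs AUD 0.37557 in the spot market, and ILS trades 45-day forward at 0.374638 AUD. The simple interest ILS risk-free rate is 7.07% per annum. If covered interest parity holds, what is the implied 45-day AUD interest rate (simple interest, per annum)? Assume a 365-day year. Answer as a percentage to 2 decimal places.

T = 45/365 years.
By CIP, F/S equals the AUD-to-ILS growth ratio: 0.374638/0.37557 = 0.9975184.
The ILS side grows by 1 + 0.0707×45/365 = 1.0087164.
Hence g_AUD = 1.0062132.
r = (1.0062132 − 1)/(45/365) = 0.050396 → 5.04%.

5.04%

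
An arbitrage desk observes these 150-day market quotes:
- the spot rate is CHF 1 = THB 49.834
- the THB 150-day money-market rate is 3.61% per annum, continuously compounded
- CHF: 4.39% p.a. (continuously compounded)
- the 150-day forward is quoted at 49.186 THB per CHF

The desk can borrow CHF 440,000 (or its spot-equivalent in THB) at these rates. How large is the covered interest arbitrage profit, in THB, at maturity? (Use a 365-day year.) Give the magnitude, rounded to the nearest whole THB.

THB 218,859

T = 150/365 years.
Keep in CHF, deliver into the forward: 440,000·1.0182048196·49.186 = THB 22,035,825.79.
Swap to THB now, deposit: 440,000·49.834·1.0149462104 = THB 22,254,684.96.
The quoted forward undervalues CHF, so borrow CHF, convert to THB at spot, deposit the THB at 3.61%, and buy CHF forward at 49.186 to cover the loan.
Arbitrage profit = |22,035,825.79 − 22,254,684.96| = THB 218,859.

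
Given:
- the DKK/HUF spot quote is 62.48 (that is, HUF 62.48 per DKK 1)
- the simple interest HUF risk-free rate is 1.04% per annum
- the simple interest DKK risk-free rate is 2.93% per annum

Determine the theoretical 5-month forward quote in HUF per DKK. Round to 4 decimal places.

61.9939

T = 5/12 years.
HUF growth factor: 1 + 0.0104×5/12 = 1.00433333.
DKK growth factor: 1 + 0.0293×5/12 = 1.01220833.
CIP: F = S · (grow HUF)/(grow DKK) = 62.48 × 1.00433333/1.01220833 = 61.993904 HUF per DKK.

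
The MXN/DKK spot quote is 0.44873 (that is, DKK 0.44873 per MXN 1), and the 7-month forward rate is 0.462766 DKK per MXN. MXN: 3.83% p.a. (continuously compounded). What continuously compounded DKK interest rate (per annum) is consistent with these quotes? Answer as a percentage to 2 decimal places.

9.11%

T = 7/12 years.
By CIP, F/S equals the DKK-to-MXN growth ratio: 0.462766/0.44873 = 1.0312794.
The MXN side grows by e^(0.0383×7/12) = 1.0225931.
So the DKK growth factor = 1.0545792.
Take logs: ln 1.0545792 / (7/12) = 0.091100, so 9.11%.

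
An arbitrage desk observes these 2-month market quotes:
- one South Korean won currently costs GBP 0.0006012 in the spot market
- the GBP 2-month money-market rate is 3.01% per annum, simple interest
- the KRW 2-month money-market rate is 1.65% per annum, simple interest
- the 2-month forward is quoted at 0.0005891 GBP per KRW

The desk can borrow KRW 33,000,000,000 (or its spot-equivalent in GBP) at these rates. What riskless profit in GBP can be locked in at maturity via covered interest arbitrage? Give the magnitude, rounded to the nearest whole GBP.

GBP 445,368

T = 2/12 years.
Keep in KRW, deliver into the forward: 33,000,000,000·1.002750·0.0005891 = GBP 19,493,760.83.
Swap to GBP now, deposit: 33,000,000,000·0.0006012·1.0050166667 = GBP 19,939,128.66.
The quoted forward undervalues KRW, so borrow KRW, convert to GBP at spot, deposit the GBP at 3.01%, and buy KRW forward at 0.0005891 to cover the loan.
Arbitrage profit = |19,493,760.83 − 19,939,128.66| = GBP 445,368.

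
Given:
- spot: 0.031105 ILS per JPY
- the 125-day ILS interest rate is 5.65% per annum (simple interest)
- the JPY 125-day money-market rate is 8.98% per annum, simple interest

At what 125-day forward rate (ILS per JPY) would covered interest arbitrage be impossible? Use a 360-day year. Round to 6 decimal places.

T = 125/360 years.
ILS accumulates by 1 + 0.0565×125/360 = 1.0196181.
JPY accumulates by 1 + 0.0898×125/360 = 1.0311806.
So F = 0.031105 × 1.0196181 / 1.0311806 = 0.03075622 (ILS/JPY).

0.030756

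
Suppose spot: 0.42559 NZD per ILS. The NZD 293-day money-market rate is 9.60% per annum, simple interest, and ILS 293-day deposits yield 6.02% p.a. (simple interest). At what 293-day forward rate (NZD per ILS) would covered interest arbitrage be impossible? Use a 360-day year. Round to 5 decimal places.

0.43741

T = 293/360 years.
NZD accumulates by 1 + 0.0960×293/360 = 1.0781333.
ILS accumulates by 1 + 0.0602×293/360 = 1.0489961.
Forward (NZD per ILS) = 0.42559 × 1.0781333 / 1.0489961 = 0.4374113.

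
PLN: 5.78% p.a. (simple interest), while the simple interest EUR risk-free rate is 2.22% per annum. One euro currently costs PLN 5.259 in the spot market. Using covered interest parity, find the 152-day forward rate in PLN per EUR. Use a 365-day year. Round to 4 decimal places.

5.3363

T = 152/365 years.
PLN accumulates by 1 + 0.0578×152/365 = 1.0240701.
EUR growth factor: 1 + 0.0222×152/365 = 1.0092449.
Forward (PLN per EUR) = 5.259 × 1.0240701 / 1.0092449 = 5.336252.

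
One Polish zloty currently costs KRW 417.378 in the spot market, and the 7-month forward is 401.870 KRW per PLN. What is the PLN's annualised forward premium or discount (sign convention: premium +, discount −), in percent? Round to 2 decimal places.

T = 7/12 years.
Period premium: (401.870 − 417.378)/417.378 = -0.0371558.
Per annum: -0.0371558 / (7/12) = -0.063696 = -6.37%.

-6.37%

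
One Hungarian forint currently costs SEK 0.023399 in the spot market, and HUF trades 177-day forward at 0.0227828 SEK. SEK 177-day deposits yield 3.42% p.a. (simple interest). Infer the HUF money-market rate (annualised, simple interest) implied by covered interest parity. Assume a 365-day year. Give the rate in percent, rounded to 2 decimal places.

9.09%

T = 177/365 years.
F/S = 0.0227828/0.023399 = 0.9736655 = (growth of SEK) / (growth of HUF).
SEK growth factor: 1 + 0.0342×177/365 = 1.0165847.
That pins the HUF growth at 1.044080.
r = (1.044080 − 1)/(177/365) = 0.090899 → 9.09%.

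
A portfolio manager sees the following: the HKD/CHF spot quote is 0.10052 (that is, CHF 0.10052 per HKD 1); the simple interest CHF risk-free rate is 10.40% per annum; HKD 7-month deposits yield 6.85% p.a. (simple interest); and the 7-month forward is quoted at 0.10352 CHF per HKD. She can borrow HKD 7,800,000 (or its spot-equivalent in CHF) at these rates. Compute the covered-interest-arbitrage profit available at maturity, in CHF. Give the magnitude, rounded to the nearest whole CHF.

CHF 8,099

T = 7/12 years.
Invest the HKD and cover forward: 7,800,000 × 1.03995833 × 0.10352 = CHF 839,720.59.
Convert at spot and invest in CHF: 7,800,000 × 0.10052 × 1.06066667 = CHF 831,622.07.
The quoted forward overvalues HKD, so borrow CHF, buy HKD at spot, deposit the HKD at 6.85%, and sell the proceeds forward at 0.10352.
The gap between the two covered legs is CHF 8,099.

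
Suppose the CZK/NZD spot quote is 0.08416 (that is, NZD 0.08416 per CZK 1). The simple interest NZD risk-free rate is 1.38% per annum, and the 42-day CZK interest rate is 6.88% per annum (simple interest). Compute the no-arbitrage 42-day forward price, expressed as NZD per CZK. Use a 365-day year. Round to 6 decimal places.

0.083632

T = 42/365 years.
NZD accumulates by 1 + 0.0138×42/365 = 1.0015879.
CZK growth factor: 1 + 0.0688×42/365 = 1.0079167.
Forward (NZD per CZK) = 0.08416 × 1.0015879 / 1.0079167 = 0.08363155.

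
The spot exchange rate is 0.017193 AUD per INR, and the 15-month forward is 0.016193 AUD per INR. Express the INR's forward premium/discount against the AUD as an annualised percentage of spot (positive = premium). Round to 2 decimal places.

-4.65%

T = 15/12 years.
Period premium: (0.016193 − 0.017193)/0.017193 = -0.0581632.
×(1/T) gives -4.65% p.a.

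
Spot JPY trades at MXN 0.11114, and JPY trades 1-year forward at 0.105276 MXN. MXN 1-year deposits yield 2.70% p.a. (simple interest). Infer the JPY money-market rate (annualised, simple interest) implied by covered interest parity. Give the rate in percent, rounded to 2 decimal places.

T = 1 year.
CIP gives F = S · g_MXN/g_JPY, so g_MXN/g_JPY = 0.105276/0.11114 = 0.9472377.
The MXN side grows by 1 + 0.0270×1 = 1.027000.
So the JPY growth factor = 1.0842052.
r = (1.0842052 − 1)/1 = 0.084205 → 8.42%.

8.42%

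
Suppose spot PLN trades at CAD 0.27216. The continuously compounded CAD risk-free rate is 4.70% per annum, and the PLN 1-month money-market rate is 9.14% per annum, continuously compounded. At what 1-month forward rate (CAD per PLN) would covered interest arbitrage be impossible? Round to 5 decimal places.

T = 1/12 years.
Growth of 1 CAD over T: e^(0.0470×1/12) = 1.0039243.
PLN accumulates by e^(0.0914×1/12) = 1.0076457.
So F = 0.27216 × 1.0039243 / 1.0076457 = 0.2711549 (CAD/PLN).

0.27115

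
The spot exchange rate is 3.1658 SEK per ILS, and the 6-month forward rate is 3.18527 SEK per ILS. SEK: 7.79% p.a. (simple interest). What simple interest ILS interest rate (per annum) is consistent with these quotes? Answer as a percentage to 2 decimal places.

6.52%

T = 6/12 years.
By CIP, F/S equals the SEK-to-ILS growth ratio: 3.18527/3.1658 = 1.0061501.
SEK growth factor: 1 + 0.0779×6/12 = 1.038950.
That pins the ILS growth at 1.0325994.
(1.0325994 − 1)/T = 0.065199, i.e. 6.52%.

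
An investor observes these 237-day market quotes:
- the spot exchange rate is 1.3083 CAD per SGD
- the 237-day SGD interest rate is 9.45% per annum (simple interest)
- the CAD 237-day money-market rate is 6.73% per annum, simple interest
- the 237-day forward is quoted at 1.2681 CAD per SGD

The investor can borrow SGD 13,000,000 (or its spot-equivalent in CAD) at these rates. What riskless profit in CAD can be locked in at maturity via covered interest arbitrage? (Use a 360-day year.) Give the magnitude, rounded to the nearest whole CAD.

CAD 250,557

T = 237/360 years.
Keep in SGD, deliver into the forward: 13,000,000·1.0622125·1.2681 = CAD 17,510,891.73.
Swap to CAD now, deposit: 13,000,000·1.3083·1.0443058333 = CAD 17,761,449.18.
The quoted forward undervalues SGD, so borrow SGD, convert to CAD at spot, deposit the CAD at 6.73%, and buy SGD forward at 1.2681 to cover the loan.
Arbitrage profit = |17,510,891.73 − 17,761,449.18| = CAD 250,557.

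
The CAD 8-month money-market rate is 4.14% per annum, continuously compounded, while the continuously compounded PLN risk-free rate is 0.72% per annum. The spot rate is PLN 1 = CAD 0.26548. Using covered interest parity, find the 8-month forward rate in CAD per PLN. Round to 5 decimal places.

T = 8/12 years.
Growth of 1 CAD over T: e^(0.0414×8/12) = 1.0279844.
Growth of 1 PLN over T: e^(0.0072×8/12) = 1.0048115.
So F = 0.26548 × 1.0279844 / 1.0048115 = 0.2716025 (CAD/PLN).

0.27160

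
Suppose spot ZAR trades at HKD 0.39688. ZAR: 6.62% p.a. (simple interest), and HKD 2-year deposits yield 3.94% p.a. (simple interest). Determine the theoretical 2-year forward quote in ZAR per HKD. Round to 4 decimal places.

T = 2 years.
HKD accumulates by 1 + 0.0394×2 = 1.078800.
ZAR accumulates by 1 + 0.0662×2 = 1.132400.
Forward (HKD per ZAR) = 0.39688 × 1.078800 / 1.132400 = 0.3780944.
Invert for ZAR per HKD: 1 / 0.3780944 = 2.6448.

2.6448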